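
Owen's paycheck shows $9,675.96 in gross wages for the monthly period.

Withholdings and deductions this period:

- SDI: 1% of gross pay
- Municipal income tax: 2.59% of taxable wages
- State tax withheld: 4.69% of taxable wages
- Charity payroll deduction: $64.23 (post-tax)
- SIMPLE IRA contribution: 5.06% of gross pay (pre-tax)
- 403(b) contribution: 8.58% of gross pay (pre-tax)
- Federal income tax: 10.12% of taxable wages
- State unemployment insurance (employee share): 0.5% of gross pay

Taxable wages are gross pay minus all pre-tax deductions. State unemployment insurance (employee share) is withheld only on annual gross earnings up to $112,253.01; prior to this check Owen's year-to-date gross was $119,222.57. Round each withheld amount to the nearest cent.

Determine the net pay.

$6,741.21

403(b) contribution: $9,675.96 × 0.0858 = $830.20
SIMPLE IRA contribution: $9,675.96 × 0.0506 = $489.60
Pre-tax total = $830.20 + $489.60 = $1,319.80
Taxable wages = $9,675.96 − $1,319.80 = $8,356.16
State tax withheld: $8,356.16 × 0.0469 = $391.90
Municipal income tax: $8,356.16 × 0.0259 = $216.42
Federal income tax: $8,356.16 × 0.1012 = $845.64
State unemployment insurance (employee share): annual cap $112,253.01 already reached (YTD $119,222.57), so $0.00
SDI: $9,675.96 × 0.01 = $96.76
Charity payroll deduction: $64.23
Total deductions = $830.20 + $489.60 + $391.90 + $216.42 + $845.64 + $0.00 + $96.76 + $64.23 = $2,934.75
Net pay = $9,675.96 − $2,934.75 = $6,741.21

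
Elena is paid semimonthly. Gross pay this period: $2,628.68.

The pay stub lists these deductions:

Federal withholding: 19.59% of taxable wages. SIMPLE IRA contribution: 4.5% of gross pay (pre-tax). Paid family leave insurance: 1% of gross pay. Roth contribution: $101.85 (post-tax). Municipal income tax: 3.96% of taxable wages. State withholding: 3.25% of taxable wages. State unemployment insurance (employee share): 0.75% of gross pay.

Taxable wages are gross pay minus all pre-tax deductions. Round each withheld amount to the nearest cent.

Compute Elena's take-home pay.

SIMPLE IRA contribution: $2,628.68 × 0.045 = $118.29
Taxable wages = $2,628.68 − $118.29 = $2,510.39
State withholding: $2,510.39 × 0.0325 = $81.59
Municipal income tax: $2,510.39 × 0.0396 = $99.41
Federal withholding: $2,510.39 × 0.1959 = $491.79
Paid family leave insurance: $2,628.68 × 0.01 = $26.29
State unemployment insurance (employee share): $2,628.68 × 0.0075 = $19.72
Roth contribution: $101.85
Total deductions = $118.29 + $81.59 + $99.41 + $491.79 + $26.29 + $19.72 + $101.85 = $938.94
Net pay = $2,628.68 − $938.94 = $1,689.74

$1,689.74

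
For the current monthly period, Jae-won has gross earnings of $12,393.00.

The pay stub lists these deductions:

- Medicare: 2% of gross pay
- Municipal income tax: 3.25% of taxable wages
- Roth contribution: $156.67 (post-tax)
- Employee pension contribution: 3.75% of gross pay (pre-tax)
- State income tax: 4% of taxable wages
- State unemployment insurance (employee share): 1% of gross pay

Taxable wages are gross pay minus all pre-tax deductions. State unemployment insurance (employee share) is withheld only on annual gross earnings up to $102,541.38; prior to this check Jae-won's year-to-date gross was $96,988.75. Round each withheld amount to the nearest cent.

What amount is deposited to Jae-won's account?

Employee pension contribution: $12,393.00 × 0.0375 = $464.74
Taxable wages = $12,393.00 − $464.74 = $11,928.26
State income tax: $11,928.26 × 0.04 = $477.13
Municipal income tax: $11,928.26 × 0.0325 = $387.67
Medicare: $12,393.00 × 0.02 = $247.86
State unemployment insurance (employee share): only $102,541.38 − $96,988.75 = $5,552.63 of this check is subject → $5,552.63 × 0.01 = $55.53
Roth contribution: $156.67
Total deductions = $464.74 + $477.13 + $387.67 + $247.86 + $55.53 + $156.67 = $1,789.60
Net pay = $12,393.00 − $1,789.60 = $10,603.40

$10,603.40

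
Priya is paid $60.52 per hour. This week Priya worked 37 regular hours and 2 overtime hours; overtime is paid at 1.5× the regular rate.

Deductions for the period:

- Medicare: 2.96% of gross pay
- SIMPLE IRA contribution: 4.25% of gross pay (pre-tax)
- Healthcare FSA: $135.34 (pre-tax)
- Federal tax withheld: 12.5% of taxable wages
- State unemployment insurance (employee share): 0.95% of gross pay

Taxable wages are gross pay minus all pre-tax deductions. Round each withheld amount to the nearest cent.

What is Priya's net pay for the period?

Regular pay: 37 × $60.52 = $2,239.24
Overtime pay: 2 × $60.52 × 1.5 = $181.56
Gross pay = $2,239.24 + $181.56 = $2,420.80
SIMPLE IRA contribution: $2,420.80 × 0.0425 = $102.88
Healthcare FSA: $135.34
Pre-tax total = $102.88 + $135.34 = $238.22
Taxable wages = $2,420.80 − $238.22 = $2,182.58
Federal tax withheld: $2,182.58 × 0.125 = $272.82
Medicare: $2,420.80 × 0.0296 = $71.66
State unemployment insurance (employee share): $2,420.80 × 0.0095 = $23.00
Total deductions = $102.88 + $135.34 + $272.82 + $71.66 + $23.00 = $605.70
Net pay = $2,420.80 − $605.70 = $1,815.10

$1,815.10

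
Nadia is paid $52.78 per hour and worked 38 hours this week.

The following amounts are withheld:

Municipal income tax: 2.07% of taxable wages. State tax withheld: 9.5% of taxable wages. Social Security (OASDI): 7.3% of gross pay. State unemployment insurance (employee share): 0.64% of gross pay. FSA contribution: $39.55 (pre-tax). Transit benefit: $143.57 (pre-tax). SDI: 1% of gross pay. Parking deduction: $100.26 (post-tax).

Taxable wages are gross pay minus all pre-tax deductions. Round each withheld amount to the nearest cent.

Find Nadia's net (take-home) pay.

Gross pay: 38 × $52.78 = $2,005.64
FSA contribution: $39.55
Transit benefit: $143.57
Pre-tax total = $39.55 + $143.57 = $183.12
Taxable wages = $2,005.64 − $183.12 = $1,822.52
State tax withheld: $1,822.52 × 0.095 = $173.14
Municipal income tax: $1,822.52 × 0.0207 = $37.73
State unemployment insurance (employee share): $2,005.64 × 0.0064 = $12.84
SDI: $2,005.64 × 0.01 = $20.06
Social Security (OASDI): $2,005.64 × 0.073 = $146.41
Parking deduction: $100.26
Total deductions = $39.55 + $143.57 + $173.14 + $37.73 + $12.84 + $20.06 + $146.41 + $100.26 = $673.56
Net pay = $2,005.64 − $673.56 = $1,332.08

$1,332.08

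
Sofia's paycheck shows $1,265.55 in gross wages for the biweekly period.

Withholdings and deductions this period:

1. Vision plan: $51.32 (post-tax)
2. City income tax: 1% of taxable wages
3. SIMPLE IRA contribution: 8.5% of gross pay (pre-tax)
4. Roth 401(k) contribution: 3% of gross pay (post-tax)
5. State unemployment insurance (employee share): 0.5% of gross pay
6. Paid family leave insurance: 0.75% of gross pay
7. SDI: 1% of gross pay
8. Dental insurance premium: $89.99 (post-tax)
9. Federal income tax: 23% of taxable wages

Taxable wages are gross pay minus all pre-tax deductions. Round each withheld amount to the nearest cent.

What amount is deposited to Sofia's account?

SIMPLE IRA contribution: $1,265.55 × 0.085 = $107.57
Taxable wages = $1,265.55 − $107.57 = $1,157.98
City income tax: $1,157.98 × 0.01 = $11.58
Federal income tax: $1,157.98 × 0.23 = $266.34
SDI: $1,265.55 × 0.01 = $12.66
State unemployment insurance (employee share): $1,265.55 × 0.005 = $6.33
Paid family leave insurance: $1,265.55 × 0.0075 = $9.49
Roth 401(k) contribution: $1,265.55 × 0.03 = $37.97
Dental insurance premium: $89.99
Vision plan: $51.32
Total deductions = $107.57 + $11.58 + $266.34 + $12.66 + $6.33 + $9.49 + $37.97 + $89.99 + $51.32 = $593.25
Net pay = $1,265.55 − $593.25 = $672.30

$672.30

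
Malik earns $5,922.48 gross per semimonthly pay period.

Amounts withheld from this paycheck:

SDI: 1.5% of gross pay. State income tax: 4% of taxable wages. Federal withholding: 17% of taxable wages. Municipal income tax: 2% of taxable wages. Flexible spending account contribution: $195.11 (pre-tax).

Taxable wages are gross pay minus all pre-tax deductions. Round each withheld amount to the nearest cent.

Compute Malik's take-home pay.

$4,321.24

Flexible spending account contribution: $195.11
Taxable wages = $5,922.48 − $195.11 = $5,727.37
Federal withholding: $5,727.37 × 0.17 = $973.65
State income tax: $5,727.37 × 0.04 = $229.09
Municipal income tax: $5,727.37 × 0.02 = $114.55
SDI: $5,922.48 × 0.015 = $88.84
Total deductions = $195.11 + $973.65 + $229.09 + $114.55 + $88.84 = $1,601.24
Net pay = $5,922.48 − $1,601.24 = $4,321.24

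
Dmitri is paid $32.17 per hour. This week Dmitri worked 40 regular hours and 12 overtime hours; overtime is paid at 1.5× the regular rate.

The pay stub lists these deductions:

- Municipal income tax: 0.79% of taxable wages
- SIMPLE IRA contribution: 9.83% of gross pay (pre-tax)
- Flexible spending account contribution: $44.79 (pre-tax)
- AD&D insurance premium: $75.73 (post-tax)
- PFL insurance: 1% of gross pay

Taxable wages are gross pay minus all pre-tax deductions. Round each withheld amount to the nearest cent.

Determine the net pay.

$1,530.33

Regular pay: 40 × $32.17 = $1,286.80
Overtime pay: 12 × $32.17 × 1.5 = $579.06
Gross pay = $1,286.80 + $579.06 = $1,865.86
Flexible spending account contribution: $44.79
SIMPLE IRA contribution: $1,865.86 × 0.0983 = $183.41
Pre-tax total = $44.79 + $183.41 = $228.20
Taxable wages = $1,865.86 − $228.20 = $1,637.66
Municipal income tax: $1,637.66 × 0.0079 = $12.94
PFL insurance: $1,865.86 × 0.01 = $18.66
AD&D insurance premium: $75.73
Total deductions = $44.79 + $183.41 + $12.94 + $18.66 + $75.73 = $335.53
Net pay = $1,865.86 − $335.53 = $1,530.33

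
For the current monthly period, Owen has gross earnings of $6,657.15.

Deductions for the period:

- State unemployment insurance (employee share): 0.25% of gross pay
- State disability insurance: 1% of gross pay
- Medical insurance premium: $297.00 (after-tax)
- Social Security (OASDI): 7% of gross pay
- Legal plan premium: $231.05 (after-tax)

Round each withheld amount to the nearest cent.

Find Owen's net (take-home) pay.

$5,579.89

State unemployment insurance (employee share): $6,657.15 × 0.0025 = $16.64
State disability insurance: $6,657.15 × 0.01 = $66.57
Social Security (OASDI): $6,657.15 × 0.07 = $466.00
Medical insurance premium: $297.00
Legal plan premium: $231.05
Total deductions = $16.64 + $66.57 + $466.00 + $297.00 + $231.05 = $1,077.26
Net pay = $6,657.15 − $1,077.26 = $5,579.89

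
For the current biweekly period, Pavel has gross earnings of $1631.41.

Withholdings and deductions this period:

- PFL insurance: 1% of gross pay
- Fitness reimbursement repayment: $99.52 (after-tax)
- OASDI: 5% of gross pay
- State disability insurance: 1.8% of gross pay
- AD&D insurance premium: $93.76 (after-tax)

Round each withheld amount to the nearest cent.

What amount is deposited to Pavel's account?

State disability insurance: $1631.41 × 0.018 = $29.37
OASDI: $1631.41 × 0.05 = $81.57
PFL insurance: $1631.41 × 0.01 = $16.31
Fitness reimbursement repayment: $99.52
AD&D insurance premium: $93.76
Total deductions = $29.37 + $81.57 + $16.31 + $99.52 + $93.76 = $320.53
Net pay = $1631.41 − $320.53 = $1310.88

$1310.88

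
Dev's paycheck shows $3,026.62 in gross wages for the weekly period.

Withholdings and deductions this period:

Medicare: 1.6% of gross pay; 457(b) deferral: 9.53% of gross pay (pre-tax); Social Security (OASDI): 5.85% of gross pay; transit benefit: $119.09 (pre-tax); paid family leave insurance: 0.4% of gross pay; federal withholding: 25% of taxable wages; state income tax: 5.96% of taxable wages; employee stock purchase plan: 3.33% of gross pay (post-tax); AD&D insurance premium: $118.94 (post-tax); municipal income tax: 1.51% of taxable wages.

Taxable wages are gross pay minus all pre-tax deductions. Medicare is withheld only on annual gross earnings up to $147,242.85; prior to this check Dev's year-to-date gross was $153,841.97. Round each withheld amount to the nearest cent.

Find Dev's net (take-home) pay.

$1,359.77

457(b) deferral: $3,026.62 × 0.0953 = $288.44
Transit benefit: $119.09
Pre-tax total = $288.44 + $119.09 = $407.53
Taxable wages = $3,026.62 − $407.53 = $2,619.09
Federal withholding: $2,619.09 × 0.25 = $654.77
Municipal income tax: $2,619.09 × 0.0151 = $39.55
State income tax: $2,619.09 × 0.0596 = $156.10
Medicare: annual cap $147,242.85 already reached (YTD $153,841.97), so $0.00
Social Security (OASDI): $3,026.62 × 0.0585 = $177.06
Paid family leave insurance: $3,026.62 × 0.004 = $12.11
Employee stock purchase plan: $3,026.62 × 0.0333 = $100.79
AD&D insurance premium: $118.94
Total deductions = $288.44 + $119.09 + $654.77 + $39.55 + $156.10 + $0.00 + $177.06 + $12.11 + $100.79 + $118.94 = $1,666.85
Net pay = $3,026.62 − $1,666.85 = $1,359.77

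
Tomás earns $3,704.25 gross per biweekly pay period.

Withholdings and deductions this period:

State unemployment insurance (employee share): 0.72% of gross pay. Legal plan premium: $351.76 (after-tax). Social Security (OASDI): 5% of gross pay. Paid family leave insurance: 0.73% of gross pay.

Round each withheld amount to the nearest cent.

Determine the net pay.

Social Security (OASDI): $3,704.25 × 0.05 = $185.21
State unemployment insurance (employee share): $3,704.25 × 0.0072 = $26.67
Paid family leave insurance: $3,704.25 × 0.0073 = $27.04
Legal plan premium: $351.76
Total deductions = $185.21 + $26.67 + $27.04 + $351.76 = $590.68
Net pay = $3,704.25 − $590.68 = $3,113.57

$3,113.57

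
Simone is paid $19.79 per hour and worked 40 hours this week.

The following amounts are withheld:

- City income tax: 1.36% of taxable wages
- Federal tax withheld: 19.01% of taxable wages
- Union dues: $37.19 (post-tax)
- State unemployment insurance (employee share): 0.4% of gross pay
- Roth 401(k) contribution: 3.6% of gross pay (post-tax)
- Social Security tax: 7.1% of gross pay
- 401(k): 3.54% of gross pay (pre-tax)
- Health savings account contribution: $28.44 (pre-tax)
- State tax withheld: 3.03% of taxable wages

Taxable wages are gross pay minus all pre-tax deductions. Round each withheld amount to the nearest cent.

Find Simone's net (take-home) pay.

$438.06

Gross pay: 40 × $19.79 = $791.60
401(k): $791.60 × 0.0354 = $28.02
Health savings account contribution: $28.44
Pre-tax total = $28.02 + $28.44 = $56.46
Taxable wages = $791.60 − $56.46 = $735.14
City income tax: $735.14 × 0.0136 = $10.00
State tax withheld: $735.14 × 0.0303 = $22.27
Federal tax withheld: $735.14 × 0.1901 = $139.75
Social Security tax: $791.60 × 0.071 = $56.20
State unemployment insurance (employee share): $791.60 × 0.004 = $3.17
Union dues: $37.19
Roth 401(k) contribution: $791.60 × 0.036 = $28.50
Total deductions = $28.02 + $28.44 + $10.00 + $22.27 + $139.75 + $56.20 + $3.17 + $37.19 + $28.50 = $353.54
Net pay = $791.60 − $353.54 = $438.06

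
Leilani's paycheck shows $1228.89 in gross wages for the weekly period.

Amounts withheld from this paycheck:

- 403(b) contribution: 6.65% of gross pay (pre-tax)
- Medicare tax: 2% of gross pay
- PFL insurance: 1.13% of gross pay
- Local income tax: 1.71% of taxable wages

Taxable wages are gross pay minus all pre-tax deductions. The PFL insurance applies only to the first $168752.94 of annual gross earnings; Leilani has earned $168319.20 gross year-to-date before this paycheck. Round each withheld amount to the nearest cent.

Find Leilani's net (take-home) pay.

403(b) contribution: $1228.89 × 0.0665 = $81.72
Taxable wages = $1228.89 − $81.72 = $1147.17
Local income tax: $1147.17 × 0.0171 = $19.62
PFL insurance: only $168752.94 − $168319.20 = $433.74 of this check is subject → $433.74 × 0.0113 = $4.90
Medicare tax: $1228.89 × 0.02 = $24.58
Total deductions = $81.72 + $19.62 + $4.90 + $24.58 = $130.82
Net pay = $1228.89 − $130.82 = $1098.07

$1098.07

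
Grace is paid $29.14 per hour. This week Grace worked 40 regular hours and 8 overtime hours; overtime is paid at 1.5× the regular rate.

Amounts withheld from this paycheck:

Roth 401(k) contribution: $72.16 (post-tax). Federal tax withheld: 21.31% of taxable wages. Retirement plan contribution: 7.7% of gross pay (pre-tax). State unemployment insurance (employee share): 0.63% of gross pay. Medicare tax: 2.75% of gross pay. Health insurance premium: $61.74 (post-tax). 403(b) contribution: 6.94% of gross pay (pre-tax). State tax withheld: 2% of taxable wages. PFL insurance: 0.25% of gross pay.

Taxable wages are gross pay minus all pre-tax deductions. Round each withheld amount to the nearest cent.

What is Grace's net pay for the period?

$803.03

Regular pay: 40 × $29.14 = $1,165.60
Overtime pay: 8 × $29.14 × 1.5 = $349.68
Gross pay = $1,165.60 + $349.68 = $1,515.28
403(b) contribution: $1,515.28 × 0.0694 = $105.16
Retirement plan contribution: $1,515.28 × 0.077 = $116.68
Pre-tax total = $105.16 + $116.68 = $221.84
Taxable wages = $1,515.28 − $221.84 = $1,293.44
Federal tax withheld: $1,293.44 × 0.2131 = $275.63
State tax withheld: $1,293.44 × 0.02 = $25.87
Medicare tax: $1,515.28 × 0.0275 = $41.67
State unemployment insurance (employee share): $1,515.28 × 0.0063 = $9.55
PFL insurance: $1,515.28 × 0.0025 = $3.79
Roth 401(k) contribution: $72.16
Health insurance premium: $61.74
Total deductions = $105.16 + $116.68 + $275.63 + $25.87 + $41.67 + $9.55 + $3.79 + $72.16 + $61.74 = $712.25
Net pay = $1,515.28 − $712.25 = $803.03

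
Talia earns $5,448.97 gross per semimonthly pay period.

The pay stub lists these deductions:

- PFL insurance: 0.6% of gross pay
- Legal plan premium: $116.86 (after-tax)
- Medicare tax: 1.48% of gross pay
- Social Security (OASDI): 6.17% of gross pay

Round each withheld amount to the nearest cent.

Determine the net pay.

$4,882.58

Social Security (OASDI): $5,448.97 × 0.0617 = $336.20
Medicare tax: $5,448.97 × 0.0148 = $80.64
PFL insurance: $5,448.97 × 0.006 = $32.69
Legal plan premium: $116.86
Total deductions = $336.20 + $80.64 + $32.69 + $116.86 = $566.39
Net pay = $5,448.97 − $566.39 = $4,882.58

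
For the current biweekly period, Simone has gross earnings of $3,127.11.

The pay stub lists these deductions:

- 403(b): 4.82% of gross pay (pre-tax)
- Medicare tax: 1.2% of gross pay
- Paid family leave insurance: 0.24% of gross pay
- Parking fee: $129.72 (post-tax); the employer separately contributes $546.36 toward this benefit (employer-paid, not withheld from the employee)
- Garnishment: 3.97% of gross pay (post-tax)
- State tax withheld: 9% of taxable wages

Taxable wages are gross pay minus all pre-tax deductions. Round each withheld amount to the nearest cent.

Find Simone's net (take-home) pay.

$2,409.60

403(b): $3,127.11 × 0.0482 = $150.73
Taxable wages = $3,127.11 − $150.73 = $2,976.38
State tax withheld: $2,976.38 × 0.09 = $267.87
Medicare tax: $3,127.11 × 0.012 = $37.53
Paid family leave insurance: $3,127.11 × 0.0024 = $7.51
Garnishment: $3,127.11 × 0.0397 = $124.15
Parking fee: $129.72
(Employer's $546.36 toward parking fee is not withheld from the employee.)
Total deductions = $150.73 + $267.87 + $37.53 + $7.51 + $124.15 + $129.72 = $717.51
Net pay = $3,127.11 − $717.51 = $2,409.60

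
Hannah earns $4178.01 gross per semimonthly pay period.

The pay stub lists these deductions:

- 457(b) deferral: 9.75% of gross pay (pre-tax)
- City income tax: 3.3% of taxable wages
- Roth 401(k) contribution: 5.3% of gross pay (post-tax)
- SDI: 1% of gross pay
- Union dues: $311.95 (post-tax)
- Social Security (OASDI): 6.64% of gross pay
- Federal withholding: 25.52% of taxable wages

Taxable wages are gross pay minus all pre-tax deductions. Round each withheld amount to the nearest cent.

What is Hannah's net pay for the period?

$1831.37

457(b) deferral: $4178.01 × 0.0975 = $407.36
Taxable wages = $4178.01 − $407.36 = $3770.65
City income tax: $3770.65 × 0.033 = $124.43
Federal withholding: $3770.65 × 0.2552 = $962.27
Social Security (OASDI): $4178.01 × 0.0664 = $277.42
SDI: $4178.01 × 0.01 = $41.78
Union dues: $311.95
Roth 401(k) contribution: $4178.01 × 0.053 = $221.43
Total deductions = $407.36 + $124.43 + $962.27 + $277.42 + $41.78 + $311.95 + $221.43 = $2346.64
Net pay = $4178.01 − $2346.64 = $1831.37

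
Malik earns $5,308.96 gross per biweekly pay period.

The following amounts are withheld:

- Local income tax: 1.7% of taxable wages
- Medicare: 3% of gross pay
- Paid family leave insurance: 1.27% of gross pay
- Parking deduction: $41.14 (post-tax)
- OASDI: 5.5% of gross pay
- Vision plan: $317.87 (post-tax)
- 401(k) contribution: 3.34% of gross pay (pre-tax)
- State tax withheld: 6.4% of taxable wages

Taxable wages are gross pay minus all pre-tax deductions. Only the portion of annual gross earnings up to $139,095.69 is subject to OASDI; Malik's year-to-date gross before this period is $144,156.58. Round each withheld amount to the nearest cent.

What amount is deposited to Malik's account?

401(k) contribution: $5,308.96 × 0.0334 = $177.32
Taxable wages = $5,308.96 − $177.32 = $5,131.64
Local income tax: $5,131.64 × 0.017 = $87.24
State tax withheld: $5,131.64 × 0.064 = $328.42
Medicare: $5,308.96 × 0.03 = $159.27
Paid family leave insurance: $5,308.96 × 0.0127 = $67.42
OASDI: annual cap $139,095.69 already reached (YTD $144,156.58), so $0.00
Vision plan: $317.87
Parking deduction: $41.14
Total deductions = $177.32 + $87.24 + $328.42 + $159.27 + $67.42 + $0.00 + $317.87 + $41.14 = $1,178.68
Net pay = $5,308.96 − $1,178.68 = $4,130.28

$4,130.28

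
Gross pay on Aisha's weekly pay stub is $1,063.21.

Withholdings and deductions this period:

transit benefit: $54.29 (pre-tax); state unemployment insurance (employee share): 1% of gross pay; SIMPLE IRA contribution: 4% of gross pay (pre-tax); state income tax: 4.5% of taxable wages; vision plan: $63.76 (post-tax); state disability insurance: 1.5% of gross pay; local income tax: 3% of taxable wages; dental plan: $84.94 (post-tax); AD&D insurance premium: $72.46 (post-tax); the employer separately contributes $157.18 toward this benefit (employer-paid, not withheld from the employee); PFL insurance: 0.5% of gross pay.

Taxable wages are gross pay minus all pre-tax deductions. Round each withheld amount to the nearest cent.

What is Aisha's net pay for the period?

Transit benefit: $54.29
SIMPLE IRA contribution: $1,063.21 × 0.04 = $42.53
Pre-tax total = $54.29 + $42.53 = $96.82
Taxable wages = $1,063.21 − $96.82 = $966.39
State income tax: $966.39 × 0.045 = $43.49
Local income tax: $966.39 × 0.03 = $28.99
PFL insurance: $1,063.21 × 0.005 = $5.32
State disability insurance: $1,063.21 × 0.015 = $15.95
State unemployment insurance (employee share): $1,063.21 × 0.01 = $10.63
AD&D insurance premium: $72.46
Dental plan: $84.94
Vision plan: $63.76
(Employer's $157.18 toward AD&D insurance premium is not withheld from the employee.)
Total deductions = $54.29 + $42.53 + $43.49 + $28.99 + $5.32 + $15.95 + $10.63 + $72.46 + $84.94 + $63.76 = $422.36
Net pay = $1,063.21 − $422.36 = $640.85

$640.85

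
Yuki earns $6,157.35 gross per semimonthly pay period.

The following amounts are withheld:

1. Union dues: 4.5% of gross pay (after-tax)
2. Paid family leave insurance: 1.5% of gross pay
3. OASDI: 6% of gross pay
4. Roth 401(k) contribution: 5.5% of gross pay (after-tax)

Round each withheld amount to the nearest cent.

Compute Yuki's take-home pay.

OASDI: $6,157.35 × 0.06 = $369.44
Paid family leave insurance: $6,157.35 × 0.015 = $92.36
Roth 401(k) contribution: $6,157.35 × 0.055 = $338.65
Union dues: $6,157.35 × 0.045 = $277.08
Total deductions = $369.44 + $92.36 + $338.65 + $277.08 = $1,077.53
Net pay = $6,157.35 − $1,077.53 = $5,079.82

$5,079.82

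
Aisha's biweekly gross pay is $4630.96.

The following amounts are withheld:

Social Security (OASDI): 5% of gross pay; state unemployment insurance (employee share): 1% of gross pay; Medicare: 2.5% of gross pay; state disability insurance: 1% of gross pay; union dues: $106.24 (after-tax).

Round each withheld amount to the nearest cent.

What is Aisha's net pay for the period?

State disability insurance: $4630.96 × 0.01 = $46.31
Social Security (OASDI): $4630.96 × 0.05 = $231.55
Medicare: $4630.96 × 0.025 = $115.77
State unemployment insurance (employee share): $4630.96 × 0.01 = $46.31
Union dues: $106.24
Total deductions = $46.31 + $231.55 + $115.77 + $46.31 + $106.24 = $546.18
Net pay = $4630.96 − $546.18 = $4084.78

$4084.78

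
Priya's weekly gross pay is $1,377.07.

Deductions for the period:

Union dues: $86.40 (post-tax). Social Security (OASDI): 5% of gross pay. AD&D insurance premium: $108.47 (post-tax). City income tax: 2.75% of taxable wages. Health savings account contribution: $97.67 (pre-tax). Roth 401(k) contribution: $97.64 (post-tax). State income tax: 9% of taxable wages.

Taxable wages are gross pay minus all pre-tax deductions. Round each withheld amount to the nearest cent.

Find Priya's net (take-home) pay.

Health savings account contribution: $97.67
Taxable wages = $1,377.07 − $97.67 = $1,279.40
State income tax: $1,279.40 × 0.09 = $115.15
City income tax: $1,279.40 × 0.0275 = $35.18
Social Security (OASDI): $1,377.07 × 0.05 = $68.85
Union dues: $86.40
AD&D insurance premium: $108.47
Roth 401(k) contribution: $97.64
Total deductions = $97.67 + $115.15 + $35.18 + $68.85 + $86.40 + $108.47 + $97.64 = $609.36
Net pay = $1,377.07 − $609.36 = $767.71

$767.71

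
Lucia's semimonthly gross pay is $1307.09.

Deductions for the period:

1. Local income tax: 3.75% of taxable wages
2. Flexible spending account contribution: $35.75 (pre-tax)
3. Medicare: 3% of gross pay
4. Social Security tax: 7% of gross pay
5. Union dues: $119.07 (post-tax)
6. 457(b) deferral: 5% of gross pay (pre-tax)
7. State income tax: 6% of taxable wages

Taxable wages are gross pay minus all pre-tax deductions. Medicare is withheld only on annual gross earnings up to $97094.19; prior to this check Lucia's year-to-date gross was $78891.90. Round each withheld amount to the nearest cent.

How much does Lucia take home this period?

$838.63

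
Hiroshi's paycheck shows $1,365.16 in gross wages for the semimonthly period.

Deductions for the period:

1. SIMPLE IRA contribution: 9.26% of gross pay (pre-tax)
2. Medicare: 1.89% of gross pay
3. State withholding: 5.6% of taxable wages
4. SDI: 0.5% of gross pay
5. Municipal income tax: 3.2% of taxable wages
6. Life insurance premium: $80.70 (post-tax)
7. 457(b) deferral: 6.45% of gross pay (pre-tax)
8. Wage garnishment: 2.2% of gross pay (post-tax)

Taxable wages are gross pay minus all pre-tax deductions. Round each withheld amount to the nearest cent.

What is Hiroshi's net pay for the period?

$906.08

SIMPLE IRA contribution: $1,365.16 × 0.0926 = $126.41
457(b) deferral: $1,365.16 × 0.0645 = $88.05
Pre-tax total = $126.41 + $88.05 = $214.46
Taxable wages = $1,365.16 − $214.46 = $1,150.70
Municipal income tax: $1,150.70 × 0.032 = $36.82
State withholding: $1,150.70 × 0.056 = $64.44
Medicare: $1,365.16 × 0.0189 = $25.80
SDI: $1,365.16 × 0.005 = $6.83
Life insurance premium: $80.70
Wage garnishment: $1,365.16 × 0.022 = $30.03
Total deductions = $126.41 + $88.05 + $36.82 + $64.44 + $25.80 + $6.83 + $80.70 + $30.03 = $459.08
Net pay = $1,365.16 − $459.08 = $906.08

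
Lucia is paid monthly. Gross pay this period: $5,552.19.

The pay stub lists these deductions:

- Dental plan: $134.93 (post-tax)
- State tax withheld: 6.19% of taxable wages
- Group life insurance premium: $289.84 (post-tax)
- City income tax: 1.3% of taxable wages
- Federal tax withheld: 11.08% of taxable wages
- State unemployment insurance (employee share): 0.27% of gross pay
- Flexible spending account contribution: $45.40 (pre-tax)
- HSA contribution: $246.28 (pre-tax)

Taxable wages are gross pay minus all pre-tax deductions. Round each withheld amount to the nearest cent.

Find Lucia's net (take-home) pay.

Flexible spending account contribution: $45.40
HSA contribution: $246.28
Pre-tax total = $45.40 + $246.28 = $291.68
Taxable wages = $5,552.19 − $291.68 = $5,260.51
City income tax: $5,260.51 × 0.013 = $68.39
Federal tax withheld: $5,260.51 × 0.1108 = $582.86
State tax withheld: $5,260.51 × 0.0619 = $325.63
State unemployment insurance (employee share): $5,552.19 × 0.0027 = $14.99
Dental plan: $134.93
Group life insurance premium: $289.84
Total deductions = $45.40 + $246.28 + $68.39 + $582.86 + $325.63 + $14.99 + $134.93 + $289.84 = $1,708.32
Net pay = $5,552.19 − $1,708.32 = $3,843.87

$3,843.87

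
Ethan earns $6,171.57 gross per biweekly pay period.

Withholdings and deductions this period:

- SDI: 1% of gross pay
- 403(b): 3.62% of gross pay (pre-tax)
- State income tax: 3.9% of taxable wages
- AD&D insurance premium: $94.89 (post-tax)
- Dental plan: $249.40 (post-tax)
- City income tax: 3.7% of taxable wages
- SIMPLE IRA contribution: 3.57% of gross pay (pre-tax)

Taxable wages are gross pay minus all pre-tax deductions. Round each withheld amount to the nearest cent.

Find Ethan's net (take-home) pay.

$4,886.50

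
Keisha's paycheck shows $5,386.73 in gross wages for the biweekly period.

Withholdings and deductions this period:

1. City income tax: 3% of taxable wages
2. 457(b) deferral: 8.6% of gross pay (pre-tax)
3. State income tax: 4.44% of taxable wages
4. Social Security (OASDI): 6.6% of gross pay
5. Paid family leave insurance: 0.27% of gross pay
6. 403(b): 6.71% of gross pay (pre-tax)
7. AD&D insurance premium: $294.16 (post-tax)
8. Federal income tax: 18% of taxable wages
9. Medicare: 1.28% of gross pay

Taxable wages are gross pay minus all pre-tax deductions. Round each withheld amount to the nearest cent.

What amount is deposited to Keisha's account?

$2,668.28

457(b) deferral: $5,386.73 × 0.086 = $463.26
403(b): $5,386.73 × 0.0671 = $361.45
Pre-tax total = $463.26 + $361.45 = $824.71
Taxable wages = $5,386.73 − $824.71 = $4,562.02
State income tax: $4,562.02 × 0.0444 = $202.55
City income tax: $4,562.02 × 0.03 = $136.86
Federal income tax: $4,562.02 × 0.18 = $821.16
Paid family leave insurance: $5,386.73 × 0.0027 = $14.54
Social Security (OASDI): $5,386.73 × 0.066 = $355.52
Medicare: $5,386.73 × 0.0128 = $68.95
AD&D insurance premium: $294.16
Total deductions = $463.26 + $361.45 + $202.55 + $136.86 + $821.16 + $14.54 + $355.52 + $68.95 + $294.16 = $2,718.45
Net pay = $5,386.73 − $2,718.45 = $2,668.28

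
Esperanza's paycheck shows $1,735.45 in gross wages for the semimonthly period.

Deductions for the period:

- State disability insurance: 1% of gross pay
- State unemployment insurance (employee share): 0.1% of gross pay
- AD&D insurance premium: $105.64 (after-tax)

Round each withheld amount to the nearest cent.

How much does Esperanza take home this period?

$1,610.72

State disability insurance: $1,735.45 × 0.01 = $17.35
State unemployment insurance (employee share): $1,735.45 × 0.001 = $1.74
AD&D insurance premium: $105.64
Total deductions = $17.35 + $1.74 + $105.64 = $124.73
Net pay = $1,735.45 − $124.73 = $1,610.72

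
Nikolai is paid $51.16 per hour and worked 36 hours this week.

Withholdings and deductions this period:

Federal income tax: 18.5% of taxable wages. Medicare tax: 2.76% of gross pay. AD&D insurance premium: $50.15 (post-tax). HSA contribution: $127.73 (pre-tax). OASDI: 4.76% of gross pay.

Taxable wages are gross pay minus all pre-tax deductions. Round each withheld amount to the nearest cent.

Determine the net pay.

$1208.28

Gross pay: 36 × $51.16 = $1841.76
HSA contribution: $127.73
Taxable wages = $1841.76 − $127.73 = $1714.03
Federal income tax: $1714.03 × 0.185 = $317.10
Medicare tax: $1841.76 × 0.0276 = $50.83
OASDI: $1841.76 × 0.0476 = $87.67
AD&D insurance premium: $50.15
Total deductions = $127.73 + $317.10 + $50.83 + $87.67 + $50.15 = $633.48
Net pay = $1841.76 − $633.48 = $1208.28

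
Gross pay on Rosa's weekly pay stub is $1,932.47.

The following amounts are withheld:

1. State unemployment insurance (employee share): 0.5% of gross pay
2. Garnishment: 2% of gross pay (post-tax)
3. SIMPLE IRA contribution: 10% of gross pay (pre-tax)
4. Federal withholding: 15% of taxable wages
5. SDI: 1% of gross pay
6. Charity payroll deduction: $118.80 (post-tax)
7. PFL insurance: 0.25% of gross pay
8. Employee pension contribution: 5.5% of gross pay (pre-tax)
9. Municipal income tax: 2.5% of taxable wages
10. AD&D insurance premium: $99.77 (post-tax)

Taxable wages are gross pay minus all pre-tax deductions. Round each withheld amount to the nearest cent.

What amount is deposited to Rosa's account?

Employee pension contribution: $1,932.47 × 0.055 = $106.29
SIMPLE IRA contribution: $1,932.47 × 0.1 = $193.25
Pre-tax total = $106.29 + $193.25 = $299.54
Taxable wages = $1,932.47 − $299.54 = $1,632.93
Municipal income tax: $1,632.93 × 0.025 = $40.82
Federal withholding: $1,632.93 × 0.15 = $244.94
SDI: $1,932.47 × 0.01 = $19.32
PFL insurance: $1,932.47 × 0.0025 = $4.83
State unemployment insurance (employee share): $1,932.47 × 0.005 = $9.66
AD&D insurance premium: $99.77
Garnishment: $1,932.47 × 0.02 = $38.65
Charity payroll deduction: $118.80
Total deductions = $106.29 + $193.25 + $40.82 + $244.94 + $19.32 + $4.83 + $9.66 + $99.77 + $38.65 + $118.80 = $876.33
Net pay = $1,932.47 − $876.33 = $1,056.14

$1,056.14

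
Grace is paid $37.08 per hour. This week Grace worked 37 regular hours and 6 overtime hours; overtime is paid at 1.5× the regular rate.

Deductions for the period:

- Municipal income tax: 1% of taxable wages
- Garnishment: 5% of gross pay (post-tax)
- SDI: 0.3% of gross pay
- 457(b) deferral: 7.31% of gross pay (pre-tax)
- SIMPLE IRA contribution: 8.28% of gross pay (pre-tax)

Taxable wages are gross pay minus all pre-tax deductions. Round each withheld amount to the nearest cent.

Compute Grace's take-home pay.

$1,334.96

Regular pay: 37 × $37.08 = $1,371.96
Overtime pay: 6 × $37.08 × 1.5 = $333.72
Gross pay = $1,371.96 + $333.72 = $1,705.68
SIMPLE IRA contribution: $1,705.68 × 0.0828 = $141.23
457(b) deferral: $1,705.68 × 0.0731 = $124.69
Pre-tax total = $141.23 + $124.69 = $265.92
Taxable wages = $1,705.68 − $265.92 = $1,439.76
Municipal income tax: $1,439.76 × 0.01 = $14.40
SDI: $1,705.68 × 0.003 = $5.12
Garnishment: $1,705.68 × 0.05 = $85.28
Total deductions = $141.23 + $124.69 + $14.40 + $5.12 + $85.28 = $370.72
Net pay = $1,705.68 − $370.72 = $1,334.96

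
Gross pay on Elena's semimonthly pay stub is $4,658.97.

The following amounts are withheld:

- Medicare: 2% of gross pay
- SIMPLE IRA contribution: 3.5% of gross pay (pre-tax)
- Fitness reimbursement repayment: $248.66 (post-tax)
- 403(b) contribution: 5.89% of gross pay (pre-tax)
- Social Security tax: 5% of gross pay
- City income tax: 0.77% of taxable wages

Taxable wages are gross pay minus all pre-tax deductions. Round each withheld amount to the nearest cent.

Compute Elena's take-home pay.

SIMPLE IRA contribution: $4,658.97 × 0.035 = $163.06
403(b) contribution: $4,658.97 × 0.0589 = $274.41
Pre-tax total = $163.06 + $274.41 = $437.47
Taxable wages = $4,658.97 − $437.47 = $4,221.50
City income tax: $4,221.50 × 0.0077 = $32.51
Medicare: $4,658.97 × 0.02 = $93.18
Social Security tax: $4,658.97 × 0.05 = $232.95
Fitness reimbursement repayment: $248.66
Total deductions = $163.06 + $274.41 + $32.51 + $93.18 + $232.95 + $248.66 = $1,044.77
Net pay = $4,658.97 − $1,044.77 = $3,614.20

$3,614.20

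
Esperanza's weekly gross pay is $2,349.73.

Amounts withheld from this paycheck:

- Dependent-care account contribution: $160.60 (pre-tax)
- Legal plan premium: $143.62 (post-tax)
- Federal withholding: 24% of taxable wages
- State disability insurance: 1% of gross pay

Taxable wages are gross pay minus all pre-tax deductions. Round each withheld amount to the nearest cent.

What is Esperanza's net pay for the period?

$1,496.62

Dependent-care account contribution: $160.60
Taxable wages = $2,349.73 − $160.60 = $2,189.13
Federal withholding: $2,189.13 × 0.24 = $525.39
State disability insurance: $2,349.73 × 0.01 = $23.50
Legal plan premium: $143.62
Total deductions = $160.60 + $525.39 + $23.50 + $143.62 = $853.11
Net pay = $2,349.73 − $853.11 = $1,496.62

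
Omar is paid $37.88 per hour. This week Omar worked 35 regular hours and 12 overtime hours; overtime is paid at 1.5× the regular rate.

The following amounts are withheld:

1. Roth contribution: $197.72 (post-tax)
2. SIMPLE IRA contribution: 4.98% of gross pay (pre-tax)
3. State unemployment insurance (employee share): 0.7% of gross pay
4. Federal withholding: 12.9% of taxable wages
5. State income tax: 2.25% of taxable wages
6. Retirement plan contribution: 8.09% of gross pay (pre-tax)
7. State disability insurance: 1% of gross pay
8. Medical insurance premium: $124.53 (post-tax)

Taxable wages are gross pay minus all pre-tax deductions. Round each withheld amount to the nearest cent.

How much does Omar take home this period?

$1124.45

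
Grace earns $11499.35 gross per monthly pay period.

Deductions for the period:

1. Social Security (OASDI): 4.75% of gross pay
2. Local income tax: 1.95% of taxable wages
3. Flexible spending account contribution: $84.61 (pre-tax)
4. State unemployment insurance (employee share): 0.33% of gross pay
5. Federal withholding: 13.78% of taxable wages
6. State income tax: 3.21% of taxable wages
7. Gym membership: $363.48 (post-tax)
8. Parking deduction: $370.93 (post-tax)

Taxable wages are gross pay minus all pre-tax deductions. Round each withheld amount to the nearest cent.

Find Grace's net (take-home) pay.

$7934.21

Flexible spending account contribution: $84.61
Taxable wages = $11499.35 − $84.61 = $11414.74
Local income tax: $11414.74 × 0.0195 = $222.59
Federal withholding: $11414.74 × 0.1378 = $1572.95
State income tax: $11414.74 × 0.0321 = $366.41
Social Security (OASDI): $11499.35 × 0.0475 = $546.22
State unemployment insurance (employee share): $11499.35 × 0.0033 = $37.95
Parking deduction: $370.93
Gym membership: $363.48
Total deductions = $84.61 + $222.59 + $1572.95 + $366.41 + $546.22 + $37.95 + $370.93 + $363.48 = $3565.14
Net pay = $11499.35 − $3565.14 = $7934.21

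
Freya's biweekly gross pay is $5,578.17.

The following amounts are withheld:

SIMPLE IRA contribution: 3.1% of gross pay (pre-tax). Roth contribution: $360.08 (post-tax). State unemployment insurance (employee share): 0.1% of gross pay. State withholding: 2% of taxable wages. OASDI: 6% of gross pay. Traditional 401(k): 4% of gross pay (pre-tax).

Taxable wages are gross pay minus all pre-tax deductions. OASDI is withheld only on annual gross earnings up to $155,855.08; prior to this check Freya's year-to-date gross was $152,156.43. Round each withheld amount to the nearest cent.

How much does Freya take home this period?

SIMPLE IRA contribution: $5,578.17 × 0.031 = $172.92
Traditional 401(k): $5,578.17 × 0.04 = $223.13
Pre-tax total = $172.92 + $223.13 = $396.05
Taxable wages = $5,578.17 − $396.05 = $5,182.12
State withholding: $5,182.12 × 0.02 = $103.64
State unemployment insurance (employee share): $5,578.17 × 0.001 = $5.58
OASDI: only $155,855.08 − $152,156.43 = $3,698.65 of this check is subject → $3,698.65 × 0.06 = $221.92
Roth contribution: $360.08
Total deductions = $172.92 + $223.13 + $103.64 + $5.58 + $221.92 + $360.08 = $1,087.27
Net pay = $5,578.17 − $1,087.27 = $4,490.90

$4,490.90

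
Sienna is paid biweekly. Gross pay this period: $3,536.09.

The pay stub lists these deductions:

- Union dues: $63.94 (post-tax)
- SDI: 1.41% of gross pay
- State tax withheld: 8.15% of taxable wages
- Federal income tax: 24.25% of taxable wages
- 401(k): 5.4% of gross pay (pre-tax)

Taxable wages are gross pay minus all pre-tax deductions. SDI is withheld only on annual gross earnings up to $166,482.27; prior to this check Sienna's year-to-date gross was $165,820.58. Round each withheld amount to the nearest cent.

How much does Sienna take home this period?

401(k): $3,536.09 × 0.054 = $190.95
Taxable wages = $3,536.09 − $190.95 = $3,345.14
Federal income tax: $3,345.14 × 0.2425 = $811.20
State tax withheld: $3,345.14 × 0.0815 = $272.63
SDI: only $166,482.27 − $165,820.58 = $661.69 of this check is subject → $661.69 × 0.0141 = $9.33
Union dues: $63.94
Total deductions = $190.95 + $811.20 + $272.63 + $9.33 + $63.94 = $1,348.05
Net pay = $3,536.09 − $1,348.05 = $2,188.04

$2,188.04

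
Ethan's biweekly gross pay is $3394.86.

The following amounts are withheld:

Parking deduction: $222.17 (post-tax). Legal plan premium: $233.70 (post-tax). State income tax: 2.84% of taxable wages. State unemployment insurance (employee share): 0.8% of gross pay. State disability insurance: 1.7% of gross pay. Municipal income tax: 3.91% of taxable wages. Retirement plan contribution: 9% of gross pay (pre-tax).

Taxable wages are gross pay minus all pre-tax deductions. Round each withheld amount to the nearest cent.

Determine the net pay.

Retirement plan contribution: $3394.86 × 0.09 = $305.54
Taxable wages = $3394.86 − $305.54 = $3089.32
State income tax: $3089.32 × 0.0284 = $87.74
Municipal income tax: $3089.32 × 0.0391 = $120.79
State disability insurance: $3394.86 × 0.017 = $57.71
State unemployment insurance (employee share): $3394.86 × 0.008 = $27.16
Parking deduction: $222.17
Legal plan premium: $233.70
Total deductions = $305.54 + $87.74 + $120.79 + $57.71 + $27.16 + $222.17 + $233.70 = $1054.81
Net pay = $3394.86 − $1054.81 = $2340.05

$2340.05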